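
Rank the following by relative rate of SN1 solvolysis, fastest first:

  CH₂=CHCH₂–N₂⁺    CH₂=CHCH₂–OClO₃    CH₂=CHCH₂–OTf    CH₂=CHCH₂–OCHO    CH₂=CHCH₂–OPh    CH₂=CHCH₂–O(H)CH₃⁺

The skeletons are identical, so relative rate is governed entirely by leaving-group ability.
A good leaving group is a weak base: the lower the pKₐ of its conjugate acid, the more readily it departs.
CH₂=CHCH₂–N₂⁺ loses N₂: no meaningful conjugate acid; N₂ departs as an exceptionally stable neutral molecule
CH₂=CHCH₂–OTf loses OTf⁻: pKₐ(CF₃SO₃H (triflic acid)) ≈ -14
CH₂=CHCH₂–OClO₃ loses ClO₄⁻: pKₐ(HClO₄) ≈ -10
CH₂=CHCH₂–O(H)CH₃⁺ loses R'OH: pKₐ(R'OH₂⁺) ≈ -2.4
CH₂=CHCH₂–OCHO loses HCOO⁻: pKₐ(HCOOH) ≈ 3.8
CH₂=CHCH₂–OPh loses PhO⁻: pKₐ(C₆H₅OH (phenol)) ≈ 10

CH₂=CHCH₂–N₂⁺ > CH₂=CHCH₂–OTf > CH₂=CHCH₂–OClO₃ > CH₂=CHCH₂–O(H)CH₃⁺ > CH₂=CHCH₂–OCHO > CH₂=CHCH₂–OPh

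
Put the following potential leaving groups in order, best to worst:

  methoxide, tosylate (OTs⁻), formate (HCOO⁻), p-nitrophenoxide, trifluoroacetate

Leaving-group ability tracks the stability of the departed species; conjugate-acid pKₐ is the usual yardstick (lower pKₐ → better LG).
tosylate (OTs⁻): pKₐ(p-CH₃C₆H₄SO₃H (TsOH)) ≈ -2.8 — resonance-delocalised arenesulfonate
trifluoroacetate: pKₐ(CF₃COOH) ≈ 0.2
formate (HCOO⁻): pKₐ(HCOOH) ≈ 3.8 — resonance-stabilised carboxylate
p-nitrophenoxide: pKₐ(p-nitrophenol) ≈ 7.2 — nitro group delocalises the charge; the classic chromogenic LG
methoxide: pKₐ(CH₃OH) ≈ 15.5 — strong base; alkoxides do not leave unassisted

tosylate (OTs⁻) > trifluoroacetate > formate (HCOO⁻) > p-nitrophenoxide > methoxide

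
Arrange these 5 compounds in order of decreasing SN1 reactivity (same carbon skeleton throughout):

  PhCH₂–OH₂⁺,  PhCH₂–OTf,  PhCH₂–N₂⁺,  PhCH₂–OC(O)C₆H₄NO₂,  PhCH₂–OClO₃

Identical carbon frameworks mean the comparison reduces to leaving-group quality.
A good leaving group is a weak base: the lower the pKₐ of its conjugate acid, the more readily it departs.
PhCH₂–N₂⁺ loses N₂: no meaningful conjugate acid; N₂ departs as an exceptionally stable neutral molecule
PhCH₂–OTf loses OTf⁻: pKₐ(CF₃SO₃H (triflic acid)) ≈ -14
PhCH₂–OClO₃ loses ClO₄⁻: pKₐ(HClO₄) ≈ -10
PhCH₂–OH₂⁺ loses H₂O: pKₐ(H₃O⁺) ≈ -1.7
PhCH₂–OC(O)C₆H₄NO₂ loses p-O₂N–C₆H₄–COO⁻: pKₐ(p-nitrobenzoic acid) ≈ 3.4

PhCH₂–N₂⁺ > PhCH₂–OTf > PhCH₂–OClO₃ > PhCH₂–OH₂⁺ > PhCH₂–OC(O)C₆H₄NO₂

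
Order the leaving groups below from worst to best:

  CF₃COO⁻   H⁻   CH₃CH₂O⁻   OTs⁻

H⁻ < CH₃CH₂O⁻ < CF₃COO⁻ < OTs⁻

Rank by basicity of the departing species: weakest base leaves most easily.
OTs⁻: pKₐ(p-CH₃C₆H₄SO₃H (TsOH)) ≈ -2.8 — resonance-delocalised arenesulfonate
CF₃COO⁻: pKₐ(CF₃COOH) ≈ 0.2
CH₃CH₂O⁻: pKₐ(CH₃CH₂OH) ≈ 16 — strong base; alkoxides do not leave unassisted
H⁻: pKₐ(H₂) ≈ 36 — extremely strong base; leaves only in special hydride-transfer contexts
The question asks for worst first, so the sequence is read in increasing leaving-group ability.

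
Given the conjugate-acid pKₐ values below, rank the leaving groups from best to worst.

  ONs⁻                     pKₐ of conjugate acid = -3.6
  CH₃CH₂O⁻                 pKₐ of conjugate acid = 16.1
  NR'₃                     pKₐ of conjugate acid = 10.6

Lower conjugate-acid pKₐ ⇒ weaker base ⇒ better leaving group.
Sorting by the given values: ONs⁻ (-3.6), NR'₃ (10.6), CH₃CH₂O⁻ (16.1).

ONs⁻ > NR'₃ > CH₃CH₂O⁻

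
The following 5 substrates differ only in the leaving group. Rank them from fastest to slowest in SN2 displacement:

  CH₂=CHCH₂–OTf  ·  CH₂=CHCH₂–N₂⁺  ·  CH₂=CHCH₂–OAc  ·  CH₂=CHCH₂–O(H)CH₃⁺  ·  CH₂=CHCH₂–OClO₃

CH₂=CHCH₂–N₂⁺ > CH₂=CHCH₂–OTf > CH₂=CHCH₂–OClO₃ > CH₂=CHCH₂–O(H)CH₃⁺ > CH₂=CHCH₂–OAc

The skeletons are identical, so relative rate is governed entirely by leaving-group ability.
A good leaving group is a weak base: the lower the pKₐ of its conjugate acid, the more readily it departs.
CH₂=CHCH₂–N₂⁺ loses N₂: no meaningful conjugate acid; N₂ departs as an exceptionally stable neutral molecule
CH₂=CHCH₂–OTf loses OTf⁻: pKₐ(CF₃SO₃H (triflic acid)) ≈ -14
CH₂=CHCH₂–OClO₃ loses ClO₄⁻: pKₐ(HClO₄) ≈ -10
CH₂=CHCH₂–O(H)CH₃⁺ loses R'OH: pKₐ(R'OH₂⁺) ≈ -2.4
CH₂=CHCH₂–OAc loses AcO⁻: pKₐ(CH₃COOH) ≈ 4.8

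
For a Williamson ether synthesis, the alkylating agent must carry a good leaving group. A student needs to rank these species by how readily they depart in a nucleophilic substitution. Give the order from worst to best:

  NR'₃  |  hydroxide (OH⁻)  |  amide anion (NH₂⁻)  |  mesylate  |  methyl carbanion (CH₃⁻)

methyl carbanion (CH₃⁻) < amide anion (NH₂⁻) < hydroxide (OH⁻) < NR'₃ < mesylate

A good leaving group is a weak base: the lower the pKₐ of its conjugate acid, the more readily it departs.
mesylate: pKₐ(CH₃SO₃H (MsOH)) ≈ -1.9
NR'₃: pKₐ(R'₃NH⁺) ≈ 10.7
hydroxide (OH⁻): pKₐ(H₂O) ≈ 15.7
amide anion (NH₂⁻): pKₐ(NH₃) ≈ 38
methyl carbanion (CH₃⁻): pKₐ(CH₄) ≈ 48
Listed from poorest to best leaving group as asked.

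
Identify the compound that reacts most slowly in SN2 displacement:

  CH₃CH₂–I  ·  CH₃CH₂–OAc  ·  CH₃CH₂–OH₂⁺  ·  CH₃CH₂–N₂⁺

Identical carbon frameworks mean the comparison reduces to leaving-group quality.
A good leaving group is a weak base: the lower the pKₐ of its conjugate acid, the more readily it departs.
CH₃CH₂–N₂⁺ loses N₂: no meaningful conjugate acid; N₂ departs as an exceptionally stable neutral molecule
CH₃CH₂–I loses I⁻: pKₐ(HI) ≈ -10
CH₃CH₂–OH₂⁺ loses H₂O: pKₐ(H₃O⁺) ≈ -1.7
CH₃CH₂–OAc loses AcO⁻: pKₐ(CH₃COOH) ≈ 4.8

CH₃CH₂–OAc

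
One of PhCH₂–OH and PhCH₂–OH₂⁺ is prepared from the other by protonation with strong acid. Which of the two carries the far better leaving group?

PhCH₂–OH₂⁺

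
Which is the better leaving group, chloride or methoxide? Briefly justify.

chloride

chloride is the better leaving group.
pKₐ(HCl) ≈ -7 versus pKₐ(CH₃OH) ≈ 15.5: chloride is the much weaker base.
Moderately weak base.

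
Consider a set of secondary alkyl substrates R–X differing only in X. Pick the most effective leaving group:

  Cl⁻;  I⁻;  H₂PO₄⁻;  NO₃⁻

Rank by basicity of the departing species: weakest base leaves most easily.
I⁻: pKₐ(HI) ≈ -10
Cl⁻: pKₐ(HCl) ≈ -7
NO₃⁻: pKₐ(HNO₃) ≈ -1.3
H₂PO₄⁻: pKₐ(H₃PO₄) ≈ 2.1

I⁻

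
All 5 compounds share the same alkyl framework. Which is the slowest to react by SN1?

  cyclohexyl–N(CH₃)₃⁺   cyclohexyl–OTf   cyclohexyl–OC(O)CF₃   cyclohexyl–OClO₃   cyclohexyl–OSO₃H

With the same alkyl group throughout, only the leaving group differentiates the rates.
The more stable X⁻ (or X) is on its own — i.e. the weaker a base it is — the better a leaving group it makes.
cyclohexyl–OTf loses OTf⁻: pKₐ(CF₃SO₃H (triflic acid)) ≈ -14
cyclohexyl–OClO₃ loses ClO₄⁻: pKₐ(HClO₄) ≈ -10
cyclohexyl–OSO₃H loses HSO₄⁻: pKₐ(H₂SO₄) ≈ -3
cyclohexyl–OC(O)CF₃ loses CF₃COO⁻: pKₐ(CF₃COOH) ≈ 0.2
cyclohexyl–N(CH₃)₃⁺ loses NR'₃: pKₐ(R'₃NH⁺) ≈ 10.7

cyclohexyl–N(CH₃)₃⁺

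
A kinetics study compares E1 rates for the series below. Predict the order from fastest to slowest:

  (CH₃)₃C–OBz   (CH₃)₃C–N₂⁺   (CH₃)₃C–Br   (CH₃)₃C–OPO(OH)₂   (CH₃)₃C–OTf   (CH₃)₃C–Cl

(CH₃)₃C–N₂⁺ > (CH₃)₃C–OTf > (CH₃)₃C–Br > (CH₃)₃C–Cl > (CH₃)₃C–OPO(OH)₂ > (CH₃)₃C–OBz

With the same alkyl group throughout, only the leaving group differentiates the rates.
Rank by basicity of the departing species: weakest base leaves most easily.
(CH₃)₃C–N₂⁺ loses N₂: no meaningful conjugate acid; N₂ departs as an exceptionally stable neutral molecule
(CH₃)₃C–OTf loses OTf⁻: pKₐ(CF₃SO₃H (triflic acid)) ≈ -14
(CH₃)₃C–Br loses Br⁻: pKₐ(HBr) ≈ -9
(CH₃)₃C–Cl loses Cl⁻: pKₐ(HCl) ≈ -7
(CH₃)₃C–OPO(OH)₂ loses H₂PO₄⁻: pKₐ(H₃PO₄) ≈ 2.1
(CH₃)₃C–OBz loses PhCOO⁻: pKₐ(C₆H₅COOH) ≈ 4.2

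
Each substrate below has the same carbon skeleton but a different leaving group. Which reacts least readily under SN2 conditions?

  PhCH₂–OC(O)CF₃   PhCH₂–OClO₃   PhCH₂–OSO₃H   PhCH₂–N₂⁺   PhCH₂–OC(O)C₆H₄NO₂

Identical carbon frameworks mean the comparison reduces to leaving-group quality.
Rank by basicity of the departing species: weakest base leaves most easily.
PhCH₂–N₂⁺ loses N₂: no meaningful conjugate acid; N₂ departs as an exceptionally stable neutral molecule
PhCH₂–OClO₃ loses ClO₄⁻: pKₐ(HClO₄) ≈ -10
PhCH₂–OSO₃H loses HSO₄⁻: pKₐ(H₂SO₄) ≈ -3
PhCH₂–OC(O)CF₃ loses CF₃COO⁻: pKₐ(CF₃COOH) ≈ 0.2
PhCH₂–OC(O)C₆H₄NO₂ loses p-O₂N–C₆H₄–COO⁻: pKₐ(p-nitrobenzoic acid) ≈ 3.4

PhCH₂–OC(O)C₆H₄NO₂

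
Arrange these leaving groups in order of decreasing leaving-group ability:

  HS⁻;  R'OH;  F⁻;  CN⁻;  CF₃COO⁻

Leaving-group ability tracks the stability of the departed species; conjugate-acid pKₐ is the usual yardstick (lower pKₐ → better LG).
R'OH: pKₐ(R'OH₂⁺) ≈ -2.4
CF₃COO⁻: pKₐ(CF₃COOH) ≈ 0.2
F⁻: pKₐ(HF) ≈ 3.2
HS⁻: pKₐ(H₂S) ≈ 7
CN⁻: pKₐ(HCN) ≈ 9.2

R'OH > CF₃COO⁻ > F⁻ > HS⁻ > CN⁻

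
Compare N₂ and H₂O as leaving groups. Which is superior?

N₂

N₂ is the better leaving group.
N₂ is the ultimate leaving group — it departs as an exceptionally stable neutral molecule, whereas H₂O (pKₐ(H₃O⁺) ≈ -1.7) is far more basic.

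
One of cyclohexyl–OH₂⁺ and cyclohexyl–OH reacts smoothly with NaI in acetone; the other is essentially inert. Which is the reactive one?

cyclohexyl–OH₂⁺

From cyclohexyl–OH the departing group would be OH⁻ (pKₐ(H₂O) ≈ 15.7). Strong base; essentially never leaves without prior activation.
From cyclohexyl–OH₂⁺ the leaving group is H₂O (pKₐ(H₃O⁺) ≈ -1.7). Neutral; leaves from a protonated alcohol (R–OH₂⁺).
(In practice cyclohexyl–OH₂⁺ is made from cyclohexyl–OH by protonation with strong acid, converting the leaving group from hydroxide to neutral water.)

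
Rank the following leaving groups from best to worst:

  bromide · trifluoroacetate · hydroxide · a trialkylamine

bromide > trifluoroacetate > a trialkylamine > hydroxide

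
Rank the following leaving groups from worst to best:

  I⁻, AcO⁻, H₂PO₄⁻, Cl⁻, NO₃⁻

AcO⁻ < H₂PO₄⁻ < NO₃⁻ < Cl⁻ < I⁻

I⁻: pKₐ(HI) ≈ -10 — large, highly polarisable; very weak base
Cl⁻: pKₐ(HCl) ≈ -7 — moderately weak base
NO₃⁻: pKₐ(HNO₃) ≈ -1.3 — resonance-delocalised over three oxygens
H₂PO₄⁻: pKₐ(H₃PO₄) ≈ 2.1
AcO⁻: pKₐ(CH₃COOH) ≈ 4.8 — resonance-stabilised but still a weak base
The question asks for worst first, so the sequence is read in increasing leaving-group ability.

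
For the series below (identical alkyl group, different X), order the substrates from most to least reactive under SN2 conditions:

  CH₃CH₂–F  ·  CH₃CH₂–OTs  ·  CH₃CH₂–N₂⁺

Same R in every case — rank the leaving groups.
Rank by basicity of the departing species: weakest base leaves most easily.
CH₃CH₂–N₂⁺ loses N₂: no meaningful conjugate acid; N₂ departs as an exceptionally stable neutral molecule
CH₃CH₂–OTs loses OTs⁻: pKₐ(p-CH₃C₆H₄SO₃H (TsOH)) ≈ -2.8
CH₃CH₂–F loses F⁻: pKₐ(HF) ≈ 3.2

CH₃CH₂–N₂⁺ > CH₃CH₂–OTs > CH₃CH₂–F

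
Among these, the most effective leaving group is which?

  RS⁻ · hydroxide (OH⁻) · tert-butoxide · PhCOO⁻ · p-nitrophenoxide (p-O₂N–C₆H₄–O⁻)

PhCOO⁻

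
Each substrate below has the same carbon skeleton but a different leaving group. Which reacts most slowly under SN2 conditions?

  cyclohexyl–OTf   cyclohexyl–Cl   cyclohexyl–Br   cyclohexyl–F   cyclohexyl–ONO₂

cyclohexyl–F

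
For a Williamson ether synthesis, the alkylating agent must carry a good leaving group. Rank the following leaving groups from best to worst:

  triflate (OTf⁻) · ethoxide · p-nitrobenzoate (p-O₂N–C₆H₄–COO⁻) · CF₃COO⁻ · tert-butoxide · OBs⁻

triflate (OTf⁻) > OBs⁻ > CF₃COO⁻ > p-nitrobenzoate (p-O₂N–C₆H₄–COO⁻) > ethoxide > tert-butoxide

Leaving-group ability tracks the stability of the departed species; conjugate-acid pKₐ is the usual yardstick (lower pKₐ → better LG).
triflate (OTf⁻): pKₐ(CF₃SO₃H (triflic acid)) ≈ -14 — charge spread over three oxygens and a CF₃ group; the premier leaving group in synthesis
OBs⁻: pKₐ(p-BrC₆H₄SO₃H) ≈ -2.8
CF₃COO⁻: pKₐ(CF₃COOH) ≈ 0.2
p-nitrobenzoate (p-O₂N–C₆H₄–COO⁻): pKₐ(p-nitrobenzoic acid) ≈ 3.4
ethoxide: pKₐ(CH₃CH₂OH) ≈ 16 — strong base; alkoxides do not leave unassisted
tert-butoxide: pKₐ(t-BuOH) ≈ 18 — bulky, strongly basic alkoxide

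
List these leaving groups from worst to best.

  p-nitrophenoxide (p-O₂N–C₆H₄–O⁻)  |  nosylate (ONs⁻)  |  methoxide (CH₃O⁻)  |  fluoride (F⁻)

methoxide (CH₃O⁻) < p-nitrophenoxide (p-O₂N–C₆H₄–O⁻) < fluoride (F⁻) < nosylate (ONs⁻)

A good leaving group is a weak base: the lower the pKₐ of its conjugate acid, the more readily it departs.
nosylate (ONs⁻): pKₐ(p-O₂NC₆H₄SO₃H) ≈ -3.5
fluoride (F⁻): pKₐ(HF) ≈ 3.2
p-nitrophenoxide (p-O₂N–C₆H₄–O⁻): pKₐ(p-nitrophenol) ≈ 7.2
methoxide (CH₃O⁻): pKₐ(CH₃OH) ≈ 15.5
The question asks for worst first, so the sequence is read in increasing leaving-group ability.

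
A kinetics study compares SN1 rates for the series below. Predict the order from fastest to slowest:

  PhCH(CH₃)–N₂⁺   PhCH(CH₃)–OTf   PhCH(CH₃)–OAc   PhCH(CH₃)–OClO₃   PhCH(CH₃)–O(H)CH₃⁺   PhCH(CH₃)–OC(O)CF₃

PhCH(CH₃)–N₂⁺ > PhCH(CH₃)–OTf > PhCH(CH₃)–OClO₃ > PhCH(CH₃)–O(H)CH₃⁺ > PhCH(CH₃)–OC(O)CF₃ > PhCH(CH₃)–OAc

Same R in every case — rank the leaving groups.
The more stable X⁻ (or X) is on its own — i.e. the weaker a base it is — the better a leaving group it makes.
PhCH(CH₃)–N₂⁺ loses N₂: no meaningful conjugate acid; N₂ departs as an exceptionally stable neutral molecule
PhCH(CH₃)–OTf loses OTf⁻: pKₐ(CF₃SO₃H (triflic acid)) ≈ -14
PhCH(CH₃)–OClO₃ loses ClO₄⁻: pKₐ(HClO₄) ≈ -10
PhCH(CH₃)–O(H)CH₃⁺ loses R'OH: pKₐ(R'OH₂⁺) ≈ -2.4
PhCH(CH₃)–OC(O)CF₃ loses CF₃COO⁻: pKₐ(CF₃COOH) ≈ 0.2
PhCH(CH₃)–OAc loses AcO⁻: pKₐ(CH₃COOH) ≈ 4.8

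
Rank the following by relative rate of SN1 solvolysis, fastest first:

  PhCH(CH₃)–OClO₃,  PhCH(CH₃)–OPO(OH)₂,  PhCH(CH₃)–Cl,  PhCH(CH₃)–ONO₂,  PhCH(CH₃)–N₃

PhCH(CH₃)–OClO₃ > PhCH(CH₃)–Cl > PhCH(CH₃)–ONO₂ > PhCH(CH₃)–OPO(OH)₂ > PhCH(CH₃)–N₃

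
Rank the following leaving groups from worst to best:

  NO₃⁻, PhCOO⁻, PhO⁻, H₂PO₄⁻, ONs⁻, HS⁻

ONs⁻: pKₐ(p-O₂NC₆H₄SO₃H) ≈ -3.5 — p-nitro group further stabilises the sulfonate
NO₃⁻: pKₐ(HNO₃) ≈ -1.3
H₂PO₄⁻: pKₐ(H₃PO₄) ≈ 2.1
PhCOO⁻: pKₐ(C₆H₅COOH) ≈ 4.2
HS⁻: pKₐ(H₂S) ≈ 7
PhO⁻: pKₐ(C₆H₅OH (phenol)) ≈ 10
The question asks for worst first, so the sequence is read in increasing leaving-group ability.

PhO⁻ < HS⁻ < PhCOO⁻ < H₂PO₄⁻ < NO₃⁻ < ONs⁻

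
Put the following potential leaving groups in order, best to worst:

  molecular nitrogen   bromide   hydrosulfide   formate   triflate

molecular nitrogen > triflate > bromide > formate > hydrosulfide

The more stable X⁻ (or X) is on its own — i.e. the weaker a base it is — the better a leaving group it makes.
molecular nitrogen: no meaningful conjugate acid; N₂ departs as an exceptionally stable neutral molecule
triflate: pKₐ(CF₃SO₃H (triflic acid)) ≈ -14 — charge spread over three oxygens and a CF₃ group; the premier leaving group in synthesis
bromide: pKₐ(HBr) ≈ -9
formate: pKₐ(HCOOH) ≈ 3.8 — resonance-stabilised carboxylate
hydrosulfide: pKₐ(H₂S) ≈ 7 — larger and more polarisable than the oxygen analogue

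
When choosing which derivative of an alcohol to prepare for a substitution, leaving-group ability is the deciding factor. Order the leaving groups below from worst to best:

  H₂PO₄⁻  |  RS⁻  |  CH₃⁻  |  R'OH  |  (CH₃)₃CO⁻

A good leaving group is a weak base: the lower the pKₐ of its conjugate acid, the more readily it departs.
R'OH: pKₐ(R'OH₂⁺) ≈ -2.4
H₂PO₄⁻: pKₐ(H₃PO₄) ≈ 2.1
RS⁻: pKₐ(RSH (a thiol)) ≈ 10.5
(CH₃)₃CO⁻: pKₐ(t-BuOH) ≈ 18
CH₃⁻: pKₐ(CH₄) ≈ 48
Reversing gives the worst-to-best order requested.

CH₃⁻ < (CH₃)₃CO⁻ < RS⁻ < H₂PO₄⁻ < R'OH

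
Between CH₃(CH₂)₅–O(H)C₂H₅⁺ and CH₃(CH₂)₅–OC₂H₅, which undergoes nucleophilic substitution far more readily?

CH₃(CH₂)₅–O(H)C₂H₅⁺

From CH₃(CH₂)₅–OC₂H₅ the departing group would be CH₃CH₂O⁻ (pKₐ(CH₃CH₂OH) ≈ 16). Strong base; alkoxides do not leave unassisted.
From CH₃(CH₂)₅–O(H)C₂H₅⁺ the leaving group is R'OH (pKₐ(R'OH₂⁺) ≈ -2.4). Neutral; leaves from a protonated ether (an oxonium ion, R–O(H)R'⁺).
(In practice CH₃(CH₂)₅–O(H)C₂H₅⁺ is made from CH₃(CH₂)₅–OC₂H₅ by protonation with concentrated HBr, allowing neutral ethanol, rather than ethoxide, to depart.)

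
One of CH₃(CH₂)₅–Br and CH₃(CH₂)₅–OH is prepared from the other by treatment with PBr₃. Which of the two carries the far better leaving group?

From CH₃(CH₂)₅–OH the departing group would be OH⁻ (pKₐ(H₂O) ≈ 15.7). Strong base; essentially never leaves without prior activation.
From CH₃(CH₂)₅–Br the leaving group is Br⁻ (pKₐ(HBr) ≈ -9). Weak base; good leaving group.
Treatment with PBr₃ works by replacing the hydroxyl with bromide, making CH₃(CH₂)₅–Br enormously more reactive.

CH₃(CH₂)₅–Br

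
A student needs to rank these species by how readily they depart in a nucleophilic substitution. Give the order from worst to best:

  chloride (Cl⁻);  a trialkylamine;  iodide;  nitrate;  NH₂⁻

Leaving-group ability tracks the stability of the departed species; conjugate-acid pKₐ is the usual yardstick (lower pKₐ → better LG).
iodide: pKₐ(HI) ≈ -10 — large, highly polarisable; very weak base
chloride (Cl⁻): pKₐ(HCl) ≈ -7 — moderately weak base
nitrate: pKₐ(HNO₃) ≈ -1.3 — resonance-delocalised over three oxygens
a trialkylamine: pKₐ(R'₃NH⁺) ≈ 10.7
NH₂⁻: pKₐ(NH₃) ≈ 38 — extremely strong base; never a leaving group
Listed from poorest to best leaving group as asked.

NH₂⁻ < a trialkylamine < nitrate < chloride (Cl⁻) < iodide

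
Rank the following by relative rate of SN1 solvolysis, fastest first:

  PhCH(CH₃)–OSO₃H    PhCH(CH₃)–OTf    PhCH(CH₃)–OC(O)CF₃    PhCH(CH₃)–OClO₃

PhCH(CH₃)–OTf > PhCH(CH₃)–OClO₃ > PhCH(CH₃)–OSO₃H > PhCH(CH₃)–OC(O)CF₃

Identical carbon frameworks mean the comparison reduces to leaving-group quality.
The more stable X⁻ (or X) is on its own — i.e. the weaker a base it is — the better a leaving group it makes.
PhCH(CH₃)–OTf loses OTf⁻: pKₐ(CF₃SO₃H (triflic acid)) ≈ -14
PhCH(CH₃)–OClO₃ loses ClO₄⁻: pKₐ(HClO₄) ≈ -10
PhCH(CH₃)–OSO₃H loses HSO₄⁻: pKₐ(H₂SO₄) ≈ -3
PhCH(CH₃)–OC(O)CF₃ loses CF₃COO⁻: pKₐ(CF₃COOH) ≈ 0.2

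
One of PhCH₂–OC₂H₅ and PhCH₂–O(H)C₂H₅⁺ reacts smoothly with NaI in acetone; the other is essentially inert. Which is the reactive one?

PhCH₂–O(H)C₂H₅⁺

From PhCH₂–OC₂H₅ the departing group would be CH₃CH₂O⁻ (pKₐ(CH₃CH₂OH) ≈ 16). Strong base; alkoxides do not leave unassisted.
From PhCH₂–O(H)C₂H₅⁺ the leaving group is R'OH (pKₐ(R'OH₂⁺) ≈ -2.4). Neutral; leaves from a protonated ether (an oxonium ion, R–O(H)R'⁺).
(In practice PhCH₂–O(H)C₂H₅⁺ is made from PhCH₂–OC₂H₅ by protonation with concentrated HBr, allowing neutral ethanol, rather than ethoxide, to depart.)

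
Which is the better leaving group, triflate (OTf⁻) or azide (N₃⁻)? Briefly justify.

triflate (OTf⁻)

triflate (OTf⁻) is the better leaving group.
pKₐ(CF₃SO₃H (triflic acid)) ≈ -14 versus pKₐ(HN₃) ≈ 4.7: triflate (OTf⁻) is the much weaker base.
Charge spread over three oxygens and a CF₃ group; the premier leaving group in synthesis.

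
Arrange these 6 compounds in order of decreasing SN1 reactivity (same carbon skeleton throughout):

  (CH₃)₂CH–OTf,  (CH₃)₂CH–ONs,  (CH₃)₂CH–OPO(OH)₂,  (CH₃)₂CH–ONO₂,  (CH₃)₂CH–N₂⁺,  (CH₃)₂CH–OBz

With the same alkyl group throughout, only the leaving group differentiates the rates.
Rank by basicity of the departing species: weakest base leaves most easily.
(CH₃)₂CH–N₂⁺ loses N₂: no meaningful conjugate acid; N₂ departs as an exceptionally stable neutral molecule
(CH₃)₂CH–OTf loses OTf⁻: pKₐ(CF₃SO₃H (triflic acid)) ≈ -14
(CH₃)₂CH–ONs loses ONs⁻: pKₐ(p-O₂NC₆H₄SO₃H) ≈ -3.5
(CH₃)₂CH–ONO₂ loses NO₃⁻: pKₐ(HNO₃) ≈ -1.3
(CH₃)₂CH–OPO(OH)₂ loses H₂PO₄⁻: pKₐ(H₃PO₄) ≈ 2.1
(CH₃)₂CH–OBz loses PhCOO⁻: pKₐ(C₆H₅COOH) ≈ 4.2

(CH₃)₂CH–N₂⁺ > (CH₃)₂CH–OTf > (CH₃)₂CH–ONs > (CH₃)₂CH–ONO₂ > (CH₃)₂CH–OPO(OH)₂ > (CH₃)₂CH–OBz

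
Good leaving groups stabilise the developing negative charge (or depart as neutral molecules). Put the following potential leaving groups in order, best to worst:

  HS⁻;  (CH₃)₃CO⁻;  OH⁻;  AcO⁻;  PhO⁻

AcO⁻ > HS⁻ > PhO⁻ > OH⁻ > (CH₃)₃CO⁻

The more stable X⁻ (or X) is on its own — i.e. the weaker a base it is — the better a leaving group it makes.
AcO⁻: pKₐ(CH₃COOH) ≈ 4.8
HS⁻: pKₐ(H₂S) ≈ 7
PhO⁻: pKₐ(C₆H₅OH (phenol)) ≈ 10
OH⁻: pKₐ(H₂O) ≈ 15.7
(CH₃)₃CO⁻: pKₐ(t-BuOH) ≈ 18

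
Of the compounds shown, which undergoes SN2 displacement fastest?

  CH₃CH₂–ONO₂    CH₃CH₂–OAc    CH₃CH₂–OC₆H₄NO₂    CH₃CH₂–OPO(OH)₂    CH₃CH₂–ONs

The skeletons are identical, so relative rate is governed entirely by leaving-group ability.
A good leaving group is a weak base: the lower the pKₐ of its conjugate acid, the more readily it departs.
CH₃CH₂–ONs loses ONs⁻: pKₐ(p-O₂NC₆H₄SO₃H) ≈ -3.5
CH₃CH₂–ONO₂ loses NO₃⁻: pKₐ(HNO₃) ≈ -1.3
CH₃CH₂–OPO(OH)₂ loses H₂PO₄⁻: pKₐ(H₃PO₄) ≈ 2.1
CH₃CH₂–OAc loses AcO⁻: pKₐ(CH₃COOH) ≈ 4.8
CH₃CH₂–OC₆H₄NO₂ loses p-O₂N–C₆H₄–O⁻: pKₐ(p-nitrophenol) ≈ 7.2

CH₃CH₂–ONs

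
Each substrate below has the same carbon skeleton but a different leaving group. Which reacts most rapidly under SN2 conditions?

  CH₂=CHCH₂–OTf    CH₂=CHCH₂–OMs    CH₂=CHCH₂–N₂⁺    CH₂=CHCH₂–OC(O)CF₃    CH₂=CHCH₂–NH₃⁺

With the same alkyl group throughout, only the leaving group differentiates the rates.
A good leaving group is a weak base: the lower the pKₐ of its conjugate acid, the more readily it departs.
CH₂=CHCH₂–N₂⁺ loses N₂: no meaningful conjugate acid; N₂ departs as an exceptionally stable neutral molecule
CH₂=CHCH₂–OTf loses OTf⁻: pKₐ(CF₃SO₃H (triflic acid)) ≈ -14
CH₂=CHCH₂–OMs loses OMs⁻: pKₐ(CH₃SO₃H (MsOH)) ≈ -1.9
CH₂=CHCH₂–OC(O)CF₃ loses CF₃COO⁻: pKₐ(CF₃COOH) ≈ 0.2
CH₂=CHCH₂–NH₃⁺ loses NH₃: pKₐ(NH₄⁺) ≈ 9.2

CH₂=CHCH₂–N₂⁺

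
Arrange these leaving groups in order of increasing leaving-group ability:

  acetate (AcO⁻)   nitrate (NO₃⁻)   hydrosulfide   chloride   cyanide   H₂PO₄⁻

Leaving-group ability tracks the stability of the departed species; conjugate-acid pKₐ is the usual yardstick (lower pKₐ → better LG).
chloride: pKₐ(HCl) ≈ -7
nitrate (NO₃⁻): pKₐ(HNO₃) ≈ -1.3
H₂PO₄⁻: pKₐ(H₃PO₄) ≈ 2.1
acetate (AcO⁻): pKₐ(CH₃COOH) ≈ 4.8 — resonance-stabilised but still a weak base
hydrosulfide: pKₐ(H₂S) ≈ 7 — larger and more polarisable than the oxygen analogue
cyanide: pKₐ(HCN) ≈ 9.2 — sp carbon stabilises the charge somewhat, but still a poor LG
Reversing gives the worst-to-best order requested.

cyanide < hydrosulfide < acetate (AcO⁻) < H₂PO₄⁻ < nitrate (NO₃⁻) < chloride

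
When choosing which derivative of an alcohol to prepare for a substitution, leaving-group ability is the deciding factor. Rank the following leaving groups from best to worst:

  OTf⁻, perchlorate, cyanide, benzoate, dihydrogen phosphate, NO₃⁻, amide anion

OTf⁻ > perchlorate > NO₃⁻ > dihydrogen phosphate > benzoate > cyanide > amide anion

OTf⁻: pKₐ(CF₃SO₃H (triflic acid)) ≈ -14
perchlorate: pKₐ(HClO₄) ≈ -10
NO₃⁻: pKₐ(HNO₃) ≈ -1.3
dihydrogen phosphate: pKₐ(H₃PO₄) ≈ 2.1
benzoate: pKₐ(C₆H₅COOH) ≈ 4.2 — aryl carboxylate
cyanide: pKₐ(HCN) ≈ 9.2
amide anion: pKₐ(NH₃) ≈ 38 — extremely strong base; never a leaving group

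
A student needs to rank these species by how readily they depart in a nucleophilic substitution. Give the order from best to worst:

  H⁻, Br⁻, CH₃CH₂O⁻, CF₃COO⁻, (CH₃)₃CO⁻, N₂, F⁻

The more stable X⁻ (or X) is on its own — i.e. the weaker a base it is — the better a leaving group it makes.
N₂: no meaningful conjugate acid; N₂ departs as an exceptionally stable neutral molecule
Br⁻: pKₐ(HBr) ≈ -9 — weak base; good leaving group
CF₃COO⁻: pKₐ(CF₃COOH) ≈ 0.2
F⁻: pKₐ(HF) ≈ 3.2
CH₃CH₂O⁻: pKₐ(CH₃CH₂OH) ≈ 16 — strong base; alkoxides do not leave unassisted
(CH₃)₃CO⁻: pKₐ(t-BuOH) ≈ 18
H⁻: pKₐ(H₂) ≈ 36

N₂ > Br⁻ > CF₃COO⁻ > F⁻ > CH₃CH₂O⁻ > (CH₃)₃CO⁻ > H⁻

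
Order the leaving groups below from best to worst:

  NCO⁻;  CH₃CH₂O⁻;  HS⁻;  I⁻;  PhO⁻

I⁻: pKₐ(HI) ≈ -10 — large, highly polarisable; very weak base
NCO⁻: pKₐ(HOCN) ≈ 3.5 — resonance between N and O
HS⁻: pKₐ(H₂S) ≈ 7 — larger and more polarisable than the oxygen analogue
PhO⁻: pKₐ(C₆H₅OH (phenol)) ≈ 10
CH₃CH₂O⁻: pKₐ(CH₃CH₂OH) ≈ 16 — strong base; alkoxides do not leave unassisted

I⁻ > NCO⁻ > HS⁻ > PhO⁻ > CH₃CH₂O⁻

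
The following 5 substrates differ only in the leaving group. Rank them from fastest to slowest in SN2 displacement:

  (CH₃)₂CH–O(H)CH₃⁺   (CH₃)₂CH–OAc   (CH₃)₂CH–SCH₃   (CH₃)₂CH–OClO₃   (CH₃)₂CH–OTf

(CH₃)₂CH–OTf > (CH₃)₂CH–OClO₃ > (CH₃)₂CH–O(H)CH₃⁺ > (CH₃)₂CH–OAc > (CH₃)₂CH–SCH₃

Identical carbon frameworks mean the comparison reduces to leaving-group quality.
A good leaving group is a weak base: the lower the pKₐ of its conjugate acid, the more readily it departs.
(CH₃)₂CH–OTf loses OTf⁻: pKₐ(CF₃SO₃H (triflic acid)) ≈ -14
(CH₃)₂CH–OClO₃ loses ClO₄⁻: pKₐ(HClO₄) ≈ -10
(CH₃)₂CH–O(H)CH₃⁺ loses R'OH: pKₐ(R'OH₂⁺) ≈ -2.4
(CH₃)₂CH–OAc loses AcO⁻: pKₐ(CH₃COOH) ≈ 4.8
(CH₃)₂CH–SCH₃ loses RS⁻: pKₐ(RSH (a thiol)) ≈ 10.5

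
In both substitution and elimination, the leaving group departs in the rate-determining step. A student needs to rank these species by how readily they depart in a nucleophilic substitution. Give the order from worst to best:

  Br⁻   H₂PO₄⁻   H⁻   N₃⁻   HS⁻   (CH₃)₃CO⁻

The more stable X⁻ (or X) is on its own — i.e. the weaker a base it is — the better a leaving group it makes.
Br⁻: pKₐ(HBr) ≈ -9
H₂PO₄⁻: pKₐ(H₃PO₄) ≈ 2.1
N₃⁻: pKₐ(HN₃) ≈ 4.7
HS⁻: pKₐ(H₂S) ≈ 7
(CH₃)₃CO⁻: pKₐ(t-BuOH) ≈ 18
H⁻: pKₐ(H₂) ≈ 36
Listed from poorest to best leaving group as asked.

H⁻ < (CH₃)₃CO⁻ < HS⁻ < N₃⁻ < H₂PO₄⁻ < Br⁻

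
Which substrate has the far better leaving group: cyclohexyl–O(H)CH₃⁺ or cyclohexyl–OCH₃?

From cyclohexyl–OCH₃ the departing group would be CH₃O⁻ (pKₐ(CH₃OH) ≈ 15.5). Strong base; alkoxides do not leave unassisted.
From cyclohexyl–O(H)CH₃⁺ the leaving group is R'OH (pKₐ(R'OH₂⁺) ≈ -2.4). Neutral; leaves from a protonated ether (an oxonium ion, R–O(H)R'⁺).
(In practice cyclohexyl–O(H)CH₃⁺ is made from cyclohexyl–OCH₃ by protonation with concentrated HI, allowing neutral methanol, rather than methoxide, to depart.)

cyclohexyl–O(H)CH₃⁺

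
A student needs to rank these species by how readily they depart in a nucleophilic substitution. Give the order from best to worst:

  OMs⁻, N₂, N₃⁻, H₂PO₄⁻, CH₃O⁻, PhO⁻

N₂ > OMs⁻ > H₂PO₄⁻ > N₃⁻ > PhO⁻ > CH₃O⁻

A good leaving group is a weak base: the lower the pKₐ of its conjugate acid, the more readily it departs.
N₂: no meaningful conjugate acid; N₂ departs as an exceptionally stable neutral molecule
OMs⁻: pKₐ(CH₃SO₃H (MsOH)) ≈ -1.9
H₂PO₄⁻: pKₐ(H₃PO₄) ≈ 2.1
N₃⁻: pKₐ(HN₃) ≈ 4.7
PhO⁻: pKₐ(C₆H₅OH (phenol)) ≈ 10 — resonance into the ring helps, but still a poor LG
CH₃O⁻: pKₐ(CH₃OH) ≈ 15.5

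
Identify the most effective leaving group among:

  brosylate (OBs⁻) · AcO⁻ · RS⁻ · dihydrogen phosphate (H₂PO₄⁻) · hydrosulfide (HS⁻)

brosylate (OBs⁻)

brosylate (OBs⁻): pKₐ(p-BrC₆H₄SO₃H) ≈ -2.8
dihydrogen phosphate (H₂PO₄⁻): pKₐ(H₃PO₄) ≈ 2.1
AcO⁻: pKₐ(CH₃COOH) ≈ 4.8
hydrosulfide (HS⁻): pKₐ(H₂S) ≈ 7
RS⁻: pKₐ(RSH (a thiol)) ≈ 10.5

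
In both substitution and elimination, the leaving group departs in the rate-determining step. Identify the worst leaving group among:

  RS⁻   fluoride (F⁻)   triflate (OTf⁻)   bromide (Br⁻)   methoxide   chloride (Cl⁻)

methoxide

A good leaving group is a weak base: the lower the pKₐ of its conjugate acid, the more readily it departs.
triflate (OTf⁻): pKₐ(CF₃SO₃H (triflic acid)) ≈ -14
bromide (Br⁻): pKₐ(HBr) ≈ -9
chloride (Cl⁻): pKₐ(HCl) ≈ -7
fluoride (F⁻): pKₐ(HF) ≈ 3.2
RS⁻: pKₐ(RSH (a thiol)) ≈ 10.5
methoxide: pKₐ(CH₃OH) ≈ 15.5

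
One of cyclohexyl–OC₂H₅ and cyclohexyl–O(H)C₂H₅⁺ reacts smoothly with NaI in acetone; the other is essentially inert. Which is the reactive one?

cyclohexyl–O(H)C₂H₅⁺

From cyclohexyl–OC₂H₅ the departing group would be CH₃CH₂O⁻ (pKₐ(CH₃CH₂OH) ≈ 16). Strong base; alkoxides do not leave unassisted.
From cyclohexyl–O(H)C₂H₅⁺ the leaving group is R'OH (pKₐ(R'OH₂⁺) ≈ -2.4). Neutral; leaves from a protonated ether (an oxonium ion, R–O(H)R'⁺).
(In practice cyclohexyl–O(H)C₂H₅⁺ is made from cyclohexyl–OC₂H₅ by protonation with concentrated HBr, allowing neutral ethanol, rather than ethoxide, to depart.)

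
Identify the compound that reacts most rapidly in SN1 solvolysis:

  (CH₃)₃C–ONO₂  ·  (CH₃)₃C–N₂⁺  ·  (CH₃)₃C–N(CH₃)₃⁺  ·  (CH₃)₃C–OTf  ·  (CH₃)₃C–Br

(CH₃)₃C–N₂⁺

Same R in every case — rank the leaving groups.
Leaving-group ability tracks the stability of the departed species; conjugate-acid pKₐ is the usual yardstick (lower pKₐ → better LG).
(CH₃)₃C–N₂⁺ loses N₂: no meaningful conjugate acid; N₂ departs as an exceptionally stable neutral molecule
(CH₃)₃C–OTf loses OTf⁻: pKₐ(CF₃SO₃H (triflic acid)) ≈ -14
(CH₃)₃C–Br loses Br⁻: pKₐ(HBr) ≈ -9
(CH₃)₃C–ONO₂ loses NO₃⁻: pKₐ(HNO₃) ≈ -1.3
(CH₃)₃C–N(CH₃)₃⁺ loses NR'₃: pKₐ(R'₃NH⁺) ≈ 10.7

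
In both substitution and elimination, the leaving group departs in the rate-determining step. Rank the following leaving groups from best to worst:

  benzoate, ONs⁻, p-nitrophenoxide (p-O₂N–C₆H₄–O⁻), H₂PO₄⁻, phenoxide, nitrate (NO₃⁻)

ONs⁻: pKₐ(p-O₂NC₆H₄SO₃H) ≈ -3.5 — p-nitro group further stabilises the sulfonate
nitrate (NO₃⁻): pKₐ(HNO₃) ≈ -1.3
H₂PO₄⁻: pKₐ(H₃PO₄) ≈ 2.1 — moderate base; biological leaving group after further activation
benzoate: pKₐ(C₆H₅COOH) ≈ 4.2 — aryl carboxylate
p-nitrophenoxide (p-O₂N–C₆H₄–O⁻): pKₐ(p-nitrophenol) ≈ 7.2 — nitro group delocalises the charge; the classic chromogenic LG
phenoxide: pKₐ(C₆H₅OH (phenol)) ≈ 10

ONs⁻ > nitrate (NO₃⁻) > H₂PO₄⁻ > benzoate > p-nitrophenoxide (p-O₂N–C₆H₄–O⁻) > phenoxide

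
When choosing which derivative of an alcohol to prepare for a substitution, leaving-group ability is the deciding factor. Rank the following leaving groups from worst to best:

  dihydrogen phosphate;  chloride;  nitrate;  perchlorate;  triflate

triflate: pKₐ(CF₃SO₃H (triflic acid)) ≈ -14
perchlorate: pKₐ(HClO₄) ≈ -10
chloride: pKₐ(HCl) ≈ -7
nitrate: pKₐ(HNO₃) ≈ -1.3
dihydrogen phosphate: pKₐ(H₃PO₄) ≈ 2.1
The question asks for worst first, so the sequence is read in increasing leaving-group ability.

dihydrogen phosphate < nitrate < chloride < perchlorate < triflate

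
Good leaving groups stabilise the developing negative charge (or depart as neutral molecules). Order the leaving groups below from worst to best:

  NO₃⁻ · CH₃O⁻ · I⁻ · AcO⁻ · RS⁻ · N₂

A good leaving group is a weak base: the lower the pKₐ of its conjugate acid, the more readily it departs.
N₂: no meaningful conjugate acid; N₂ departs as an exceptionally stable neutral molecule
I⁻: pKₐ(HI) ≈ -10
NO₃⁻: pKₐ(HNO₃) ≈ -1.3
AcO⁻: pKₐ(CH₃COOH) ≈ 4.8
RS⁻: pKₐ(RSH (a thiol)) ≈ 10.5
CH₃O⁻: pKₐ(CH₃OH) ≈ 15.5
Listed from poorest to best leaving group as asked.

CH₃O⁻ < RS⁻ < AcO⁻ < NO₃⁻ < I⁻ < N₂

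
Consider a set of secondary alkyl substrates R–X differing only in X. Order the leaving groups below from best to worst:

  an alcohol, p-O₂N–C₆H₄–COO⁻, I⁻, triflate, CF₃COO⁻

Rank by basicity of the departing species: weakest base leaves most easily.
triflate: pKₐ(CF₃SO₃H (triflic acid)) ≈ -14
I⁻: pKₐ(HI) ≈ -10
an alcohol: pKₐ(R'OH₂⁺) ≈ -2.4
CF₃COO⁻: pKₐ(CF₃COOH) ≈ 0.2
p-O₂N–C₆H₄–COO⁻: pKₐ(p-nitrobenzoic acid) ≈ 3.4

triflate > I⁻ > an alcohol > CF₃COO⁻ > p-O₂N–C₆H₄–COO⁻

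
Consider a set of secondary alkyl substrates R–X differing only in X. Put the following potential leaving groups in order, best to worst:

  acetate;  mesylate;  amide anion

mesylate > acetate > amide anion

Leaving-group ability tracks the stability of the departed species; conjugate-acid pKₐ is the usual yardstick (lower pKₐ → better LG).
mesylate: pKₐ(CH₃SO₃H (MsOH)) ≈ -1.9
acetate: pKₐ(CH₃COOH) ≈ 4.8
amide anion: pKₐ(NH₃) ≈ 38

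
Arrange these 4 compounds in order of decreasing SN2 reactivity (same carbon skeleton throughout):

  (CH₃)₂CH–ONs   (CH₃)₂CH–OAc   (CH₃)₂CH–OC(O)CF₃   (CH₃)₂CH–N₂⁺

Identical carbon frameworks mean the comparison reduces to leaving-group quality.
Leaving-group ability tracks the stability of the departed species; conjugate-acid pKₐ is the usual yardstick (lower pKₐ → better LG).
(CH₃)₂CH–N₂⁺ loses N₂: no meaningful conjugate acid; N₂ departs as an exceptionally stable neutral molecule
(CH₃)₂CH–ONs loses ONs⁻: pKₐ(p-O₂NC₆H₄SO₃H) ≈ -3.5
(CH₃)₂CH–OC(O)CF₃ loses CF₃COO⁻: pKₐ(CF₃COOH) ≈ 0.2
(CH₃)₂CH–OAc loses AcO⁻: pKₐ(CH₃COOH) ≈ 4.8

(CH₃)₂CH–N₂⁺ > (CH₃)₂CH–ONs > (CH₃)₂CH–OC(O)CF₃ > (CH₃)₂CH–OAc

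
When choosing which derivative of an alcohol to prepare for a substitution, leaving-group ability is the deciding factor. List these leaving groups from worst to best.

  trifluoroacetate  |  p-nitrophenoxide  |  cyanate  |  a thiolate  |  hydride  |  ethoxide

hydride < ethoxide < a thiolate < p-nitrophenoxide < cyanate < trifluoroacetate

trifluoroacetate: pKₐ(CF₃COOH) ≈ 0.2 — strongly electron-withdrawing CF₃ stabilises the carboxylate
cyanate: pKₐ(HOCN) ≈ 3.5
p-nitrophenoxide: pKₐ(p-nitrophenol) ≈ 7.2 — nitro group delocalises the charge; the classic chromogenic LG
a thiolate: pKₐ(RSH (a thiol)) ≈ 10.5 — moderately basic; rarely leaves without activation
ethoxide: pKₐ(CH₃CH₂OH) ≈ 16 — strong base; alkoxides do not leave unassisted
hydride: pKₐ(H₂) ≈ 36 — extremely strong base; leaves only in special hydride-transfer contexts
The question asks for worst first, so the sequence is read in increasing leaving-group ability.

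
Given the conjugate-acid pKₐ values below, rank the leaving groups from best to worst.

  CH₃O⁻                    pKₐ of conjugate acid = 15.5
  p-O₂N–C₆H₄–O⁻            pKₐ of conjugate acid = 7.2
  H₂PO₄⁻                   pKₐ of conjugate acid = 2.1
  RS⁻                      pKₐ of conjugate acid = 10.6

H₂PO₄⁻ > p-O₂N–C₆H₄–O⁻ > RS⁻ > CH₃O⁻

Lower conjugate-acid pKₐ ⇒ weaker base ⇒ better leaving group.
Sorting by the given values: H₂PO₄⁻ (2.1), p-O₂N–C₆H₄–O⁻ (7.2), RS⁻ (10.6), CH₃O⁻ (15.5).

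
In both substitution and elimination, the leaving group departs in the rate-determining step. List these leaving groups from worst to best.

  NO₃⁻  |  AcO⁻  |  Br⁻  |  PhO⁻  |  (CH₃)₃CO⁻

(CH₃)₃CO⁻ < PhO⁻ < AcO⁻ < NO₃⁻ < Br⁻

Br⁻: pKₐ(HBr) ≈ -9
NO₃⁻: pKₐ(HNO₃) ≈ -1.3
AcO⁻: pKₐ(CH₃COOH) ≈ 4.8 — resonance-stabilised but still a weak base
PhO⁻: pKₐ(C₆H₅OH (phenol)) ≈ 10 — resonance into the ring helps, but still a poor LG
(CH₃)₃CO⁻: pKₐ(t-BuOH) ≈ 18
Reversing gives the worst-to-best order requested.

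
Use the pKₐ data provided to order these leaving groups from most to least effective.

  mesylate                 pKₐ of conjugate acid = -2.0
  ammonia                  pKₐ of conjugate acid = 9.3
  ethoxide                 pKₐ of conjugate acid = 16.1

Lower conjugate-acid pKₐ ⇒ weaker base ⇒ better leaving group.
Sorting by the given values: mesylate (-2.0), ammonia (9.3), ethoxide (16.1).

mesylate > ammonia > ethoxide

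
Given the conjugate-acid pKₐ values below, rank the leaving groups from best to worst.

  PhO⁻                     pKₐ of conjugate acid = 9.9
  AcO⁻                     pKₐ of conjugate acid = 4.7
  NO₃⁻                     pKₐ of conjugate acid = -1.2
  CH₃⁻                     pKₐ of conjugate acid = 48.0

NO₃⁻ > AcO⁻ > PhO⁻ > CH₃⁻

Lower conjugate-acid pKₐ ⇒ weaker base ⇒ better leaving group.
Sorting by the given values: NO₃⁻ (-1.2), AcO⁻ (4.7), PhO⁻ (9.9), CH₃⁻ (48.0).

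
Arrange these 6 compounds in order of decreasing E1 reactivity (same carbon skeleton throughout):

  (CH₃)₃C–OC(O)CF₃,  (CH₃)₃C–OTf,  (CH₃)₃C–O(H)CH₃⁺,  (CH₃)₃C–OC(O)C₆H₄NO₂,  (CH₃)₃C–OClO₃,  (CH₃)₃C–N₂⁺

Identical carbon frameworks mean the comparison reduces to leaving-group quality.
Rank by basicity of the departing species: weakest base leaves most easily.
(CH₃)₃C–N₂⁺ loses N₂: no meaningful conjugate acid; N₂ departs as an exceptionally stable neutral molecule
(CH₃)₃C–OTf loses OTf⁻: pKₐ(CF₃SO₃H (triflic acid)) ≈ -14
(CH₃)₃C–OClO₃ loses ClO₄⁻: pKₐ(HClO₄) ≈ -10
(CH₃)₃C–O(H)CH₃⁺ loses R'OH: pKₐ(R'OH₂⁺) ≈ -2.4
(CH₃)₃C–OC(O)CF₃ loses CF₃COO⁻: pKₐ(CF₃COOH) ≈ 0.2
(CH₃)₃C–OC(O)C₆H₄NO₂ loses p-O₂N–C₆H₄–COO⁻: pKₐ(p-nitrobenzoic acid) ≈ 3.4

(CH₃)₃C–N₂⁺ > (CH₃)₃C–OTf > (CH₃)₃C–OClO₃ > (CH₃)₃C–O(H)CH₃⁺ > (CH₃)₃C–OC(O)CF₃ > (CH₃)₃C–OC(O)C₆H₄NO₂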